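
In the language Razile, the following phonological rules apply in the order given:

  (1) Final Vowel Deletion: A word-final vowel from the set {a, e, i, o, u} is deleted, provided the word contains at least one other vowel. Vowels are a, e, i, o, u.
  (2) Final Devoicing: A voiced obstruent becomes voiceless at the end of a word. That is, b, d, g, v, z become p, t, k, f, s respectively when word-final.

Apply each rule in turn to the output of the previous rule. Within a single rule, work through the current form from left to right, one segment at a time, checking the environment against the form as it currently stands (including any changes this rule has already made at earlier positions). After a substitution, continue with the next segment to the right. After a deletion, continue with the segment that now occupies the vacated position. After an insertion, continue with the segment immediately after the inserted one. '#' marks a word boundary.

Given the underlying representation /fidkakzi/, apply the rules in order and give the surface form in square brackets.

(1) Final Vowel Deletion: [fidkakzi] → [fidkakz]
(2) Final Devoicing: [fidkakz] → [fidkaks]

[fidkaks]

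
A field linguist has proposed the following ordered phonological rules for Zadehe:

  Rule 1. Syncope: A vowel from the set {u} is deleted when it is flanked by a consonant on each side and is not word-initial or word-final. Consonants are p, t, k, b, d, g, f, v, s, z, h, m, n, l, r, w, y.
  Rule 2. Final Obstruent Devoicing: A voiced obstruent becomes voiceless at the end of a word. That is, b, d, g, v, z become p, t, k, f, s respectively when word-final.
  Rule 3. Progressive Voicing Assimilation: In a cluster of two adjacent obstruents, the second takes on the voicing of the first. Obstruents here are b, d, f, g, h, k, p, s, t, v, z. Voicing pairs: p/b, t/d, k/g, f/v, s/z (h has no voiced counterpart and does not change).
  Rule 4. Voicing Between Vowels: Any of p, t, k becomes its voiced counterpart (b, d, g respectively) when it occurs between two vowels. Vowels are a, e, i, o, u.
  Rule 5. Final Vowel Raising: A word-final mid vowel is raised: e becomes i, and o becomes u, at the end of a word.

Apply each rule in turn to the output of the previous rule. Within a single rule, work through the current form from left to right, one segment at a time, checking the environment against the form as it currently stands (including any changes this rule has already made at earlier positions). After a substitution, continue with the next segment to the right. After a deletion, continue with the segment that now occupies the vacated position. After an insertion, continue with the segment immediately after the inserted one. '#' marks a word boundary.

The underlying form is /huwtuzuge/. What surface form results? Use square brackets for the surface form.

Rule 1 Syncope: [huwtuzuge] → [hwtzge]
Rule 2 Final Obstruent Devoicing: no change — [hwtzge]
Rule 3 Progressive Voicing Assimilation: [hwtzge] → [hwtske]
Rule 4 Voicing Between Vowels: no change — [hwtske]
Rule 5 Final Vowel Raising: [hwtske] → [hwtski]

[hwtski]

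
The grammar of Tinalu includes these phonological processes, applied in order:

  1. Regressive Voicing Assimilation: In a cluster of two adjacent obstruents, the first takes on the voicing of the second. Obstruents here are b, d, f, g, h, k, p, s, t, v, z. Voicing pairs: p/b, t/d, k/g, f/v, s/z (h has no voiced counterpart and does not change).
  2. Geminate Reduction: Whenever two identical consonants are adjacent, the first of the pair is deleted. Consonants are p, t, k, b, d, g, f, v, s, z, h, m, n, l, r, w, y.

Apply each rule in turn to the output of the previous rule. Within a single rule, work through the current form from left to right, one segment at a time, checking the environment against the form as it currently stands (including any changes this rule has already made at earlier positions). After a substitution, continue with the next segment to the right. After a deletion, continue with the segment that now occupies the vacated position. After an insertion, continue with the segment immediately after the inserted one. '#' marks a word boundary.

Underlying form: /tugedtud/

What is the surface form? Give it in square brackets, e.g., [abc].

1 Regressive Voicing Assimilation: [tugedtud] → [tugettud]
2 Geminate Reduction: [tugettud] → [tugetud]

[tugetud]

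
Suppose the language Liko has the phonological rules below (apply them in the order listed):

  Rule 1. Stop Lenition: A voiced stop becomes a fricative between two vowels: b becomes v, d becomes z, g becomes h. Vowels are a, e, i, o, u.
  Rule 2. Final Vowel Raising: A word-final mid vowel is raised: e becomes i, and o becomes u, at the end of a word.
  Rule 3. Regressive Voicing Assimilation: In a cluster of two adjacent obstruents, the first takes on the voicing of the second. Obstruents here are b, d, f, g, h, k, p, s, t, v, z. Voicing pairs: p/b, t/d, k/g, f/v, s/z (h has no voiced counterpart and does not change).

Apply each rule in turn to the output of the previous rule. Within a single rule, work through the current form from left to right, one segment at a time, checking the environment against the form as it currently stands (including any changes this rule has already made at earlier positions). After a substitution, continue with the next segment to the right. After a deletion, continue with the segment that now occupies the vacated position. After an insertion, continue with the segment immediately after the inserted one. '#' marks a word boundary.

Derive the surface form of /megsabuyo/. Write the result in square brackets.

[meksavuyu]

Rule 1 Stop Lenition: [megsabuyo] → [megsavuyo]
Rule 2 Final Vowel Raising: [megsavuyo] → [megsavuyu]
Rule 3 Regressive Voicing Assimilation: [megsavuyu] → [meksavuyu]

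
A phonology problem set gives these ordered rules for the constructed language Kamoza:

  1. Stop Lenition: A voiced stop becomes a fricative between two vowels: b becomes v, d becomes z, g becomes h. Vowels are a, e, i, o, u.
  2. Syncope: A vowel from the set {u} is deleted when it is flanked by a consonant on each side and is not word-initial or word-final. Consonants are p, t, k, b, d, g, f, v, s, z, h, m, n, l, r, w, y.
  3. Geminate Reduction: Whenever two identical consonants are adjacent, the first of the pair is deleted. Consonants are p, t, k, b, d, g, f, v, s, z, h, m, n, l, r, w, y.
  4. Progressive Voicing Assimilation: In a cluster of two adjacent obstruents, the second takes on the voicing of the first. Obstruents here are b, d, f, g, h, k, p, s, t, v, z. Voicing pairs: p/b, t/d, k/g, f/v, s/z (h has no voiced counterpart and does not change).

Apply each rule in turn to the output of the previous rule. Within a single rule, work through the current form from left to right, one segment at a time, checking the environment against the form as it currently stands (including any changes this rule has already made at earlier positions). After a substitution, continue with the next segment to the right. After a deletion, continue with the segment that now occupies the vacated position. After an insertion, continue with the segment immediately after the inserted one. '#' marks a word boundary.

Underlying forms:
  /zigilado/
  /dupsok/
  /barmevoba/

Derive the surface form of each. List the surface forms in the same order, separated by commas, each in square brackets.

[zihilazo], [dbzok], [barmevova]

/zigilado/:
  1 Stop Lenition: [zigilado] → [zihilazo]
  2 Syncope: no change — [zihilazo]
  3 Geminate Reduction: no change — [zihilazo]
  4 Progressive Voicing Assimilation: no change — [zihilazo]
/dupsok/:
  1 Stop Lenition: no change — [dupsok]
  2 Syncope: [dupsok] → [dpsok]
  3 Geminate Reduction: no change — [dpsok]
  4 Progressive Voicing Assimilation: [dpsok] → [dbzok]
/barmevoba/:
  1 Stop Lenition: [barmevoba] → [barmevova]
  2 Syncope: no change — [barmevova]
  3 Geminate Reduction: no change — [barmevova]
  4 Progressive Voicing Assimilation: no change — [barmevova]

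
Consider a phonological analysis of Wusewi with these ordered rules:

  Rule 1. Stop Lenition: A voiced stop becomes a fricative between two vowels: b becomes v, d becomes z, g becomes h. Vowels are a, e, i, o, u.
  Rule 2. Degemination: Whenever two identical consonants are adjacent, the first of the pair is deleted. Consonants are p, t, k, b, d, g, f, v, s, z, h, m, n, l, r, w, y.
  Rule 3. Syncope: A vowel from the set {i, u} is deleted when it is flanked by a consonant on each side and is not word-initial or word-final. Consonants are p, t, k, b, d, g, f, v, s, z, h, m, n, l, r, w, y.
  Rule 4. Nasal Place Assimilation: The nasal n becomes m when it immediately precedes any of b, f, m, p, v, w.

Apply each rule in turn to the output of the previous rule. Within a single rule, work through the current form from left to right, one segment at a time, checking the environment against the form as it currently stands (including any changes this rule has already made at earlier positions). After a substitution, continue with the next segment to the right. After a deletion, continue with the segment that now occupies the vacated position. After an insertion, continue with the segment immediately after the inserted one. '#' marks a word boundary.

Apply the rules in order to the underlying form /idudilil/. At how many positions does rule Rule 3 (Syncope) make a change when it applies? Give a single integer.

Rule 1 Stop Lenition: [idudilil] → [izuzilil]
Rule 2 Degemination: no change — [izuzilil]
Rule 3 Syncope: [izuzilil] → [izzll]
Rule 4 Nasal Place Assimilation: no change — [izzll]
Rule Rule 3 changed 3 position(s).

3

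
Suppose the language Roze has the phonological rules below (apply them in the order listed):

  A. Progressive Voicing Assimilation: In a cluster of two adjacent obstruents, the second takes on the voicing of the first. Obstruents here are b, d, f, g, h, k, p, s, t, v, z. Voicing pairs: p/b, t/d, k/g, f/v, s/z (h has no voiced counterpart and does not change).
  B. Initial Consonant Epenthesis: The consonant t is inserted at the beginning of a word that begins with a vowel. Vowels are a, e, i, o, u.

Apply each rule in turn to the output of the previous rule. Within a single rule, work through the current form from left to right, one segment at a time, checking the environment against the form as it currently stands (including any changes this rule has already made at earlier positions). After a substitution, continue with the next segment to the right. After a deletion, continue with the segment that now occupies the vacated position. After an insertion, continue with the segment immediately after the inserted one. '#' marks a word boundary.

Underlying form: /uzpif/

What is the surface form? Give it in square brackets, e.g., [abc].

A Progressive Voicing Assimilation: [uzpif] → [uzbif]
B Initial Consonant Epenthesis: [uzbif] → [tuzbif]

[tuzbif]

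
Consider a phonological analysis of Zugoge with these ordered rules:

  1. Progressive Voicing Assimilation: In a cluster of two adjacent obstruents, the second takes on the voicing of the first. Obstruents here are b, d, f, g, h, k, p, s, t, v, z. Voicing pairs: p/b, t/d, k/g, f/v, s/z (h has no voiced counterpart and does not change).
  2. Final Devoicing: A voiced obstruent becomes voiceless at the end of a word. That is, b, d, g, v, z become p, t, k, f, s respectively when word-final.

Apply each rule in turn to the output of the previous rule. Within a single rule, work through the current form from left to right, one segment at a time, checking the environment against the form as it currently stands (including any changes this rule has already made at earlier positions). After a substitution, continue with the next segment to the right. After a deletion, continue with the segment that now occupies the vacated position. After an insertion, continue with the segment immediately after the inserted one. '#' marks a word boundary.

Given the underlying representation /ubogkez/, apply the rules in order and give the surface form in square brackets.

1 Progressive Voicing Assimilation: [ubogkez] → [uboggez]
2 Final Devoicing: [uboggez] → [ubogges]

[ubogges]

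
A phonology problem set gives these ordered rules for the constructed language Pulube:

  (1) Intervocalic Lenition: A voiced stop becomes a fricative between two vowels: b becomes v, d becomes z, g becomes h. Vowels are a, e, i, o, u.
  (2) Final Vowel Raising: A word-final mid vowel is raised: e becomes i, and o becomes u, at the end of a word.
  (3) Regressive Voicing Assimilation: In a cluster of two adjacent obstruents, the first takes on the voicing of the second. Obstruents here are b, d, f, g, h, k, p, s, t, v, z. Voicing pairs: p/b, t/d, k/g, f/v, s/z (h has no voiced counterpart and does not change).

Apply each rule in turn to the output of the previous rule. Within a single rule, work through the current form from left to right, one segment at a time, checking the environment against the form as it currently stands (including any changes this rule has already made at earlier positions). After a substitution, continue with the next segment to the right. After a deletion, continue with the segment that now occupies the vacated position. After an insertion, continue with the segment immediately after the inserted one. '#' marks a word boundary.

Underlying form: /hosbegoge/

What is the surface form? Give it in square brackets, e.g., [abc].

[hozbehohi]

(1) Intervocalic Lenition: [hosbegoge] → [hosbehohe]
(2) Final Vowel Raising: [hosbehohe] → [hosbehohi]
(3) Regressive Voicing Assimilation: [hosbehohi] → [hozbehohi]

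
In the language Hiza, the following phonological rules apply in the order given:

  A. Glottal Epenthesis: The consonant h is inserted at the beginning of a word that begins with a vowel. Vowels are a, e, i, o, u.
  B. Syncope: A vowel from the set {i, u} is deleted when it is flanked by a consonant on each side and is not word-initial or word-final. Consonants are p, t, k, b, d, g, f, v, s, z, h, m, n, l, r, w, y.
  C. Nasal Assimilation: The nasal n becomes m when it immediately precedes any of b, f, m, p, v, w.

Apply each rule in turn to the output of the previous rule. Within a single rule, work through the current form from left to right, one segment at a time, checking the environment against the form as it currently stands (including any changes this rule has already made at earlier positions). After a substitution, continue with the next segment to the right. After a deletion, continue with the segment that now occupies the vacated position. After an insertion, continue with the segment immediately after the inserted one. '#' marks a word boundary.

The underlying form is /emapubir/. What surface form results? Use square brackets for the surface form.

[hemapbr]

A Glottal Epenthesis: [emapubir] → [hemapubir]
B Syncope: [hemapubir] → [hemapbr]
C Nasal Assimilation: no change — [hemapbr]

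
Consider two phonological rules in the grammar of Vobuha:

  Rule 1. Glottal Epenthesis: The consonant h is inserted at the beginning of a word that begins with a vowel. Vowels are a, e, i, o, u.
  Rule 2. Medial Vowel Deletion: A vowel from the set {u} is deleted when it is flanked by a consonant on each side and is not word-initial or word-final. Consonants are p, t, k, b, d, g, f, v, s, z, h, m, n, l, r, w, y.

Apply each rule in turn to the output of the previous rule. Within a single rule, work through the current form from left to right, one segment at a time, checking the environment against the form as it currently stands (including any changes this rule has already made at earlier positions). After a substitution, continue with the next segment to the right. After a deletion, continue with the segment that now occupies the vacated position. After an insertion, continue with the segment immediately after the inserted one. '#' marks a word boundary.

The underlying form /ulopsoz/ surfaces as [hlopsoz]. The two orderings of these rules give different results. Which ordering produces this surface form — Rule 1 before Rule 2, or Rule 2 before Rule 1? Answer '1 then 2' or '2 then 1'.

1 then 2

Order 1 then 2:
  1 Glottal Epenthesis: [ulopsoz] → [hulopsoz]
  2 Medial Vowel Deletion: [hulopsoz] → [hlopsoz]
  result: [hlopsoz]
Order 2 then 1:
  2 Medial Vowel Deletion: no change — [ulopsoz]
  1 Glottal Epenthesis: [ulopsoz] → [hulopsoz]
  result: [hulopsoz]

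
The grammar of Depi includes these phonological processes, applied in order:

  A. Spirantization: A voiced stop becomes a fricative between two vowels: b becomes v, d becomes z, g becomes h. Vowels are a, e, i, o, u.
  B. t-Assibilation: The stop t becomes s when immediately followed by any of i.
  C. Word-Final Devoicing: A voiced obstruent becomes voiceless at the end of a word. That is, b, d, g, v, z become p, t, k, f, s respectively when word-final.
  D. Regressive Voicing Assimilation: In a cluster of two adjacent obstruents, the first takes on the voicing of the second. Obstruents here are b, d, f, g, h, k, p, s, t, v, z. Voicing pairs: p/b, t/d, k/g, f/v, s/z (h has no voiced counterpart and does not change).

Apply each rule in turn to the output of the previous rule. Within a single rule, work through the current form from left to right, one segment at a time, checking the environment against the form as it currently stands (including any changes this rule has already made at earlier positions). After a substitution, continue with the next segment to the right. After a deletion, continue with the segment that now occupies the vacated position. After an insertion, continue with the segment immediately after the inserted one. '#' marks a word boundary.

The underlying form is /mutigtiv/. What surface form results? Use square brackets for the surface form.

A Spirantization: no change — [mutigtiv]
B t-Assibilation: [mutigtiv] → [musigsiv]
C Word-Final Devoicing: [musigsiv] → [musigsif]
D Regressive Voicing Assimilation: [musigsif] → [musiksif]

[musiksif]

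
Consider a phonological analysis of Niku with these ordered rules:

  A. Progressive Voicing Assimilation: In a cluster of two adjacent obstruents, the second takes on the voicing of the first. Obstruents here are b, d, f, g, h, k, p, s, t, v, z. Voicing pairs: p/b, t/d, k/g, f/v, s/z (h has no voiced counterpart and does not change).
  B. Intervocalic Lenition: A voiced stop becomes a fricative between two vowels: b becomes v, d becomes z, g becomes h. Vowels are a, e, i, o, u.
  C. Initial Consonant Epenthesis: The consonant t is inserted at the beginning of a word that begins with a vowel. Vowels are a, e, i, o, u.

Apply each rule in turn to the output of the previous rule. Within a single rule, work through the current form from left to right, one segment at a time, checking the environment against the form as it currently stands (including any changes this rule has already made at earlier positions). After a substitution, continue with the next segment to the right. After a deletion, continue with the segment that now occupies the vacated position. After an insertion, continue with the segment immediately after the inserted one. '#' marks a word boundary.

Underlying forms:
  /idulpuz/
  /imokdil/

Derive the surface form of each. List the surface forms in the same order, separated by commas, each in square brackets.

[tizulpuz], [timoktil]

/idulpuz/:
  A Progressive Voicing Assimilation: no change — [idulpuz]
  B Intervocalic Lenition: [idulpuz] → [izulpuz]
  C Initial Consonant Epenthesis: [izulpuz] → [tizulpuz]
/imokdil/:
  A Progressive Voicing Assimilation: [imokdil] → [imoktil]
  B Intervocalic Lenition: no change — [imoktil]
  C Initial Consonant Epenthesis: [imoktil] → [timoktil]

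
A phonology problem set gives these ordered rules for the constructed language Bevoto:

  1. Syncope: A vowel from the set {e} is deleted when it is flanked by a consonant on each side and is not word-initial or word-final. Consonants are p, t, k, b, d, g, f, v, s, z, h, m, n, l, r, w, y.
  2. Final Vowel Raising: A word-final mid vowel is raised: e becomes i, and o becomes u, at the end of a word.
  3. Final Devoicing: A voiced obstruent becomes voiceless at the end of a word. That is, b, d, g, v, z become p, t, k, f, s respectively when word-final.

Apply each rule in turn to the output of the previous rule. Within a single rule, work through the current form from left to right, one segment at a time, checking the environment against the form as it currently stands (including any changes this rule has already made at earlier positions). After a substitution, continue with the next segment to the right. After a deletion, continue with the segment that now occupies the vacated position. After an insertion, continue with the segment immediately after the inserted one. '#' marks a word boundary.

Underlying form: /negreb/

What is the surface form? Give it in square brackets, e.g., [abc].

1 Syncope: [negreb] → [ngrb]
2 Final Vowel Raising: no change — [ngrb]
3 Final Devoicing: [ngrb] → [ngrp]

[ngrp]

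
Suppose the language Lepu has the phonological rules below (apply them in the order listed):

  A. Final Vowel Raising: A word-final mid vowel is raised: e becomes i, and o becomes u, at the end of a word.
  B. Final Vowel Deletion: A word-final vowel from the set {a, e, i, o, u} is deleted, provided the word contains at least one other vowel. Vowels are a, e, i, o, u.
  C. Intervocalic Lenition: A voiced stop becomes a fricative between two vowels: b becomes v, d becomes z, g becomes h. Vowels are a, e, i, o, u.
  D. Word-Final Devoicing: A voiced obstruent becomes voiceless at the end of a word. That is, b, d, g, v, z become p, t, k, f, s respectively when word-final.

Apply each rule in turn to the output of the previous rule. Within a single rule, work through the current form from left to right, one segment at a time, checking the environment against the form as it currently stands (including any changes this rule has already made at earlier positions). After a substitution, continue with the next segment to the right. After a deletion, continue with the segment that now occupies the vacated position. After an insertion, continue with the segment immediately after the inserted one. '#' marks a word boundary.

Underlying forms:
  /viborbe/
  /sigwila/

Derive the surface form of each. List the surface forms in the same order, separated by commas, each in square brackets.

[vivorp], [sigwil]

/viborbe/:
  A Final Vowel Raising: [viborbe] → [viborbi]
  B Final Vowel Deletion: [viborbi] → [viborb]
  C Intervocalic Lenition: [viborb] → [vivorb]
  D Word-Final Devoicing: [vivorb] → [vivorp]
/sigwila/:
  A Final Vowel Raising: no change — [sigwila]
  B Final Vowel Deletion: [sigwila] → [sigwil]
  C Intervocalic Lenition: no change — [sigwil]
  D Word-Final Devoicing: no change — [sigwil]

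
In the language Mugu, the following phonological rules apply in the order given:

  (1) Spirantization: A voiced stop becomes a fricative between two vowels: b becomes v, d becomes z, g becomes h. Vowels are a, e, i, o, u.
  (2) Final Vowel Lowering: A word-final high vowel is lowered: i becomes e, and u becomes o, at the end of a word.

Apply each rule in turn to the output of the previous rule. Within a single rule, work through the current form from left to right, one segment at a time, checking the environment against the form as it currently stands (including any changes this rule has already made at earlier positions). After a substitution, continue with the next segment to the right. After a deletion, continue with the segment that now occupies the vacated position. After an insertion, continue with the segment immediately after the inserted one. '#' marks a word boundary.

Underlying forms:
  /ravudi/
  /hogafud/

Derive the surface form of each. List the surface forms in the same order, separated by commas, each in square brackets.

/ravudi/:
  (1) Spirantization: [ravudi] → [ravuzi]
  (2) Final Vowel Lowering: [ravuzi] → [ravuze]
/hogafud/:
  (1) Spirantization: [hogafud] → [hohafud]
  (2) Final Vowel Lowering: no change — [hohafud]

[ravuze], [hohafud]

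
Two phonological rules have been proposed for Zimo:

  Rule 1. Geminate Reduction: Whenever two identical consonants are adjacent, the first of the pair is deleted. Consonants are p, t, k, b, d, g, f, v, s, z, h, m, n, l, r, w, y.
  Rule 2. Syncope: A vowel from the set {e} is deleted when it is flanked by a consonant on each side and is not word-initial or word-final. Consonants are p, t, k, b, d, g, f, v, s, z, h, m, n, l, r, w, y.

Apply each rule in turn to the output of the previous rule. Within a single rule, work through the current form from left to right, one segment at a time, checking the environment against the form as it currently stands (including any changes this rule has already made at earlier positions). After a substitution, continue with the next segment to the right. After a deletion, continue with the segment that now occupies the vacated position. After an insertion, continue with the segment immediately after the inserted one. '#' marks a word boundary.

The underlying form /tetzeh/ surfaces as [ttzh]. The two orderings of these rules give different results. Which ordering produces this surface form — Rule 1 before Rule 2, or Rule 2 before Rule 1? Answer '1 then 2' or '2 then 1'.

Order 1 then 2:
  1 Geminate Reduction: no change — [tetzeh]
  2 Syncope: [tetzeh] → [ttzh]
  result: [ttzh]
Order 2 then 1:
  2 Syncope: [tetzeh] → [ttzh]
  1 Geminate Reduction: [ttzh] → [tzh]
  result: [tzh]

1 then 2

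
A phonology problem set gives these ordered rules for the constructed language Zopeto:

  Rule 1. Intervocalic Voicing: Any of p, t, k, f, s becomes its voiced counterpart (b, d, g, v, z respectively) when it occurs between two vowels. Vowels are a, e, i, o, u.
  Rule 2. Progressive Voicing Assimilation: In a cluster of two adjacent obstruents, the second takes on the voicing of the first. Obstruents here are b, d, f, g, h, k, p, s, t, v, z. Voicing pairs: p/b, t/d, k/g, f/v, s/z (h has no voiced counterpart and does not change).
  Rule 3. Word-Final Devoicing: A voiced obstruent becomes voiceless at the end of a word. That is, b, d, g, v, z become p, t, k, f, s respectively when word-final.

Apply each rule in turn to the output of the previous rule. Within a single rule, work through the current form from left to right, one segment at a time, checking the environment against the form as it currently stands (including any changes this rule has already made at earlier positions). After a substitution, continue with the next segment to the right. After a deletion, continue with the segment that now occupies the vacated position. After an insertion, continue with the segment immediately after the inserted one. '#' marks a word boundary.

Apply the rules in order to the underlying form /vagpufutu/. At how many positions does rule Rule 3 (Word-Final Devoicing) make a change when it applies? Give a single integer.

Rule 1 Intervocalic Voicing: [vagpufutu] → [vagpuvudu]
Rule 2 Progressive Voicing Assimilation: [vagpuvudu] → [vagbuvudu]
Rule 3 Word-Final Devoicing: no change — [vagbuvudu]
Rule Rule 3 changed 0 position(s).

0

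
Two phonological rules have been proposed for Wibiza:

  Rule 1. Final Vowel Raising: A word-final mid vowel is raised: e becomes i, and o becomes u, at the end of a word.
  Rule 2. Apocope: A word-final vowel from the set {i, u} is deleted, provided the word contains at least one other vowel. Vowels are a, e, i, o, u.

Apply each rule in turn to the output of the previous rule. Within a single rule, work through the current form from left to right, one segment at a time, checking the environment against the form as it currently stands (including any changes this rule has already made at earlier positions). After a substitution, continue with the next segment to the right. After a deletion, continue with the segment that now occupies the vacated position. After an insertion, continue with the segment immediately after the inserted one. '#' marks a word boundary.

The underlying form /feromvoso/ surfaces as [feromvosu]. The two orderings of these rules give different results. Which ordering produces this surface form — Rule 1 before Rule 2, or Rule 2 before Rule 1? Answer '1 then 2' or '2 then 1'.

Order 1 then 2:
  1 Final Vowel Raising: [feromvoso] → [feromvosu]
  2 Apocope: [feromvosu] → [feromvos]
  result: [feromvos]
Order 2 then 1:
  2 Apocope: no change — [feromvoso]
  1 Final Vowel Raising: [feromvoso] → [feromvosu]
  result: [feromvosu]

2 then 1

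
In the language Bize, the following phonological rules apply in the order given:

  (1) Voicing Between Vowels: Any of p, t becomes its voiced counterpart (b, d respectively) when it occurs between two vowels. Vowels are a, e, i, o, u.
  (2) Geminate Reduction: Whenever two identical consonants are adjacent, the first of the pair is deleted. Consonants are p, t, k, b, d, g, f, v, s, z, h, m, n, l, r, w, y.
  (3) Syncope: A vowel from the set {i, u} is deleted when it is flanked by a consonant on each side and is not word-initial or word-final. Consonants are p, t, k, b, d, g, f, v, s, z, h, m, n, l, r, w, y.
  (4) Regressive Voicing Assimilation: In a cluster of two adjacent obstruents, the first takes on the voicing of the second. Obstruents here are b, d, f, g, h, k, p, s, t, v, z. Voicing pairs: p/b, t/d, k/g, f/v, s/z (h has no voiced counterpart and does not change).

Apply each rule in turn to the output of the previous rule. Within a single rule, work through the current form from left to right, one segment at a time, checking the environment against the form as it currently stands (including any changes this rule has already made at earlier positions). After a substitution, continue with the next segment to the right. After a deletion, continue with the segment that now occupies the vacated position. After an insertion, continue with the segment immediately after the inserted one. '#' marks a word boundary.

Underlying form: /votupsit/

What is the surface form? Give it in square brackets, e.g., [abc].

(1) Voicing Between Vowels: [votupsit] → [vodupsit]
(2) Geminate Reduction: no change — [vodupsit]
(3) Syncope: [vodupsit] → [vodpst]
(4) Regressive Voicing Assimilation: [vodpst] → [votpst]

[votpst]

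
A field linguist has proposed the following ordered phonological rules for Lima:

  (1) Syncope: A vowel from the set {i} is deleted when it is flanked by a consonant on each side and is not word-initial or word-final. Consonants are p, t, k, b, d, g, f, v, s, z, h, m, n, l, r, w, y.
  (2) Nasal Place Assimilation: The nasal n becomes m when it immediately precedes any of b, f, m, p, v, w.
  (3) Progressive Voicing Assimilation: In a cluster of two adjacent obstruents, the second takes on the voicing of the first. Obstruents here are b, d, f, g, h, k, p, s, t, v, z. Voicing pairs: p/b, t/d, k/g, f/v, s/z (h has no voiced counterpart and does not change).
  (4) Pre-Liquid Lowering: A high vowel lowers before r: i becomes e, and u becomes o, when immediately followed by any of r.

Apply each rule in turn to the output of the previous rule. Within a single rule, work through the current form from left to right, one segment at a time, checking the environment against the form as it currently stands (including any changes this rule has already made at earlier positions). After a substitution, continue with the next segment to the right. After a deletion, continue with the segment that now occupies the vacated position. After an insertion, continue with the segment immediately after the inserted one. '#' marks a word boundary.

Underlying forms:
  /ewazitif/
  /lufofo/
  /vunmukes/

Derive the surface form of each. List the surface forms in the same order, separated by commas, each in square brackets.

[ewazdv], [lufofo], [vummukes]

/ewazitif/:
  (1) Syncope: [ewazitif] → [ewaztf]
  (2) Nasal Place Assimilation: no change — [ewaztf]
  (3) Progressive Voicing Assimilation: [ewaztf] → [ewazdv]
  (4) Pre-Liquid Lowering: no change — [ewazdv]
/lufofo/:
  (1) Syncope: no change — [lufofo]
  (2) Nasal Place Assimilation: no change — [lufofo]
  (3) Progressive Voicing Assimilation: no change — [lufofo]
  (4) Pre-Liquid Lowering: no change — [lufofo]
/vunmukes/:
  (1) Syncope: no change — [vunmukes]
  (2) Nasal Place Assimilation: [vunmukes] → [vummukes]
  (3) Progressive Voicing Assimilation: no change — [vummukes]
  (4) Pre-Liquid Lowering: no change — [vummukes]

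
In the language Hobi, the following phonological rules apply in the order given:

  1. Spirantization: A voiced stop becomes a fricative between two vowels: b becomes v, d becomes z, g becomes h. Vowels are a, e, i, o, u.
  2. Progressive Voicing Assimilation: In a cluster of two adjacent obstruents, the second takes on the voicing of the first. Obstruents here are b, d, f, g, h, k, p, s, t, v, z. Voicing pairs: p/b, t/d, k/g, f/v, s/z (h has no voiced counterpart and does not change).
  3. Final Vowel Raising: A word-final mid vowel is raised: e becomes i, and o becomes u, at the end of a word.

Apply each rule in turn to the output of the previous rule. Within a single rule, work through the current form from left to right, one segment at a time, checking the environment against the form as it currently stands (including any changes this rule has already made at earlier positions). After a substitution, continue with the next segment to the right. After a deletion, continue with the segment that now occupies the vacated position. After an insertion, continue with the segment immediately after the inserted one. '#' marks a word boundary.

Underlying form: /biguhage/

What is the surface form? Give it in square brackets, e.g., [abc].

[bihuhahi]

1 Spirantization: [biguhage] → [bihuhahe]
2 Progressive Voicing Assimilation: no change — [bihuhahe]
3 Final Vowel Raising: [bihuhahe] → [bihuhahi]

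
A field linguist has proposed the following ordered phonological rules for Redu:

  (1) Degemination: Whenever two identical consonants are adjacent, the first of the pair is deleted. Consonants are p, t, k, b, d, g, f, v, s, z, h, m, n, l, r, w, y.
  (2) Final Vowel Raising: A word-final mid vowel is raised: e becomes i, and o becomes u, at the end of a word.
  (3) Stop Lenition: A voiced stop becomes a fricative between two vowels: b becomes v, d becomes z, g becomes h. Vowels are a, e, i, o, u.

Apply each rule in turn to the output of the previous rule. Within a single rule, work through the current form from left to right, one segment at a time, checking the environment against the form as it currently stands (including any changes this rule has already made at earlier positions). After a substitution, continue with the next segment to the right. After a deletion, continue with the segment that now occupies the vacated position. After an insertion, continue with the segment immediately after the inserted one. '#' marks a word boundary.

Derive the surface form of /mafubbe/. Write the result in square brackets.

[mafuvi]

(1) Degemination: [mafubbe] → [mafube]
(2) Final Vowel Raising: [mafube] → [mafubi]
(3) Stop Lenition: [mafubi] → [mafuvi]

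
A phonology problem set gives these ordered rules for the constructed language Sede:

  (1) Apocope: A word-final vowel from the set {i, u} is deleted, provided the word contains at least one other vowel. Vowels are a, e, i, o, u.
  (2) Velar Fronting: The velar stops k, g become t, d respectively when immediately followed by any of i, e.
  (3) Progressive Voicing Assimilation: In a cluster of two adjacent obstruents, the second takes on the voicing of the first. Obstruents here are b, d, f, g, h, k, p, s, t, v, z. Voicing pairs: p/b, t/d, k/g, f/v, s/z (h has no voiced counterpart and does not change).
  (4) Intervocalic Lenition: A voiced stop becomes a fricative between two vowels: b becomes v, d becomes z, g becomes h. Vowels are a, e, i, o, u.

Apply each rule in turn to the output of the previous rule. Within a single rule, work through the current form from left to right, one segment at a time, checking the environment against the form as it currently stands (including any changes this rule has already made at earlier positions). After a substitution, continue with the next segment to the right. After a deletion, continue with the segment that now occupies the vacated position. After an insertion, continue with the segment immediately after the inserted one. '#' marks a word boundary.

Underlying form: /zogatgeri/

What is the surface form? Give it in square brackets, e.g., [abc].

[zohatter]

(1) Apocope: [zogatgeri] → [zogatger]
(2) Velar Fronting: [zogatger] → [zogatder]
(3) Progressive Voicing Assimilation: [zogatder] → [zogatter]
(4) Intervocalic Lenition: [zogatter] → [zohatter]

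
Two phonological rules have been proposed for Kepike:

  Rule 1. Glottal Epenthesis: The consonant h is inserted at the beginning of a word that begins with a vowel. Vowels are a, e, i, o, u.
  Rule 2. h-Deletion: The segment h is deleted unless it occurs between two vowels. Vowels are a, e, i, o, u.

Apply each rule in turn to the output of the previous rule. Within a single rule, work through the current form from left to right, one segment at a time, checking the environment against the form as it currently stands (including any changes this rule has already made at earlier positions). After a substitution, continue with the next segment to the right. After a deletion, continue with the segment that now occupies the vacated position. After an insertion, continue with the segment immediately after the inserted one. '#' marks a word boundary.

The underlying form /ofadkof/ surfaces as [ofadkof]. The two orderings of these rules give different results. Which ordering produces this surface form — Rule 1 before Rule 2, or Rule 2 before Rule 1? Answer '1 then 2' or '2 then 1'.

1 then 2

Order 1 then 2:
  1 Glottal Epenthesis: [ofadkof] → [hofadkof]
  2 h-Deletion: [hofadkof] → [ofadkof]
  result: [ofadkof]
Order 2 then 1:
  2 h-Deletion: no change — [ofadkof]
  1 Glottal Epenthesis: [ofadkof] → [hofadkof]
  result: [hofadkof]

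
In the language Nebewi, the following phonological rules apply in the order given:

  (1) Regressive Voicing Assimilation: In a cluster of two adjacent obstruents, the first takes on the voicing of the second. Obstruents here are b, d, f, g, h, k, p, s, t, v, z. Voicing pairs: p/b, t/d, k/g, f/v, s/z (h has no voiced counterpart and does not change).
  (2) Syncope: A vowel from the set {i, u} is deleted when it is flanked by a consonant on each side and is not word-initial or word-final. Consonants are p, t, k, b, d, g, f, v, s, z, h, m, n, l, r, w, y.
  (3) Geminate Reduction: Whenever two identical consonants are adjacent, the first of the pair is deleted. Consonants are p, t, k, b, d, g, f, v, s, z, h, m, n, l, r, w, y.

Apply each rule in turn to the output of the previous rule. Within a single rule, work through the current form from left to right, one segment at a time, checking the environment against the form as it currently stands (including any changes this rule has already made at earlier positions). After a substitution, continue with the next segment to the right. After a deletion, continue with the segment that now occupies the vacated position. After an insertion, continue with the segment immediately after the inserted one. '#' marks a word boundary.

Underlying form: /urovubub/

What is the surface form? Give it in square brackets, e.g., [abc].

(1) Regressive Voicing Assimilation: no change — [urovubub]
(2) Syncope: [urovubub] → [urovbb]
(3) Geminate Reduction: [urovbb] → [urovb]

[urovb]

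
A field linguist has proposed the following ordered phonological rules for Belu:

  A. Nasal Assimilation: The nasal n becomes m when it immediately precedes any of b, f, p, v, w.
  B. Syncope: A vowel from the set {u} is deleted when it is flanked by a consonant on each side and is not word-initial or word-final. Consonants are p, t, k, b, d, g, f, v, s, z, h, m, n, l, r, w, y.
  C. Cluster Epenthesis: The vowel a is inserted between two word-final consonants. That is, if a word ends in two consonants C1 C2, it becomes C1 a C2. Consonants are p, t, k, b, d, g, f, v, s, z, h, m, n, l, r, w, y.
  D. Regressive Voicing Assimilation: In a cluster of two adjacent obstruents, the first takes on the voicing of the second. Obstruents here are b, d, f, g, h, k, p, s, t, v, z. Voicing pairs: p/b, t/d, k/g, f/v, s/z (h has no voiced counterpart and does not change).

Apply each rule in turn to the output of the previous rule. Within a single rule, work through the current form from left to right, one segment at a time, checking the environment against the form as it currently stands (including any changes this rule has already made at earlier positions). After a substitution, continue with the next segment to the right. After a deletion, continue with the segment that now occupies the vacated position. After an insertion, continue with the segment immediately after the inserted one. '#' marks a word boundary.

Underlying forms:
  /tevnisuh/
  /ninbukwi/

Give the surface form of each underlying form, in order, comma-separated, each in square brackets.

[tevnisah], [nimpkwi]

/tevnisuh/:
  A Nasal Assimilation: no change — [tevnisuh]
  B Syncope: [tevnisuh] → [tevnish]
  C Cluster Epenthesis: [tevnish] → [tevnisah]
  D Regressive Voicing Assimilation: no change — [tevnisah]
/ninbukwi/:
  A Nasal Assimilation: [ninbukwi] → [nimbukwi]
  B Syncope: [nimbukwi] → [nimbkwi]
  C Cluster Epenthesis: no change — [nimbkwi]
  D Regressive Voicing Assimilation: [nimbkwi] → [nimpkwi]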